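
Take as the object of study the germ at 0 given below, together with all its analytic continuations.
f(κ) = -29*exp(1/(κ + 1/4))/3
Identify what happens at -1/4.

The exponent 1/(κ - (-1/4)) has a pole at -1/4, so exp(1/(κ - (-1/4))) takes every nonzero value near it: an essential singularity (not a pole of any order).

The point is an essential singularity.


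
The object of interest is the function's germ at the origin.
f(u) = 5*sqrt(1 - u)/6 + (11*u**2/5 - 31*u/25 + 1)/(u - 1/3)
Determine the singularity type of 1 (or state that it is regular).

The point is an algebraic (square-root) branch point.

The term (5/6)*sqrt(1 - u/(1)) has argument 1 - 1/(1) = 0 at 1: a square-root (algebraic, two-sheeted) branch point; the remaining terms are analytic or single-valued there.


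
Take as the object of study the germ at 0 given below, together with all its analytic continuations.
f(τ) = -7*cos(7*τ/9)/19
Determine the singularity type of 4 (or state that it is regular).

The point is a regular point.

There is no denominator, hence no pole anywhere.
The factor cos(7*τ/9) is entire.
So the germ continues analytically to 4.


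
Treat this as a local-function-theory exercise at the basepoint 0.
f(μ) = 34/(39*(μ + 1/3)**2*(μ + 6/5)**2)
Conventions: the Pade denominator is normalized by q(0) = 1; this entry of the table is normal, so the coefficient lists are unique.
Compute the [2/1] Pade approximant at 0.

The Pade approximant has numerator coefficients [425/78, -6050725/329238, 132702425/3950856]; denominator coefficients [1, 18124/4221].

Taylor coefficients needed (expand at 0): a_0 = 425/78, a_1 = -9775/234, a_2 = 199325/936, a_3 = -1925675/2106.
Write the denominator as Q(μ) = 1 + q1*μ. Requiring Q*f - P = O(μ^4) with deg P <= 2 kills the coefficients of μ^3..μ^3 in Q*f:
  μ^3: a_3 + q1*a_2 = 0, i.e. -1925675/2106 + (199325/936)*q1 = 0.
Solving this linear system: q1 = 18124/4221.
The numerator is Q*f truncated at degree 2: P0 = a_0 = 425/78; P1 = a_1 + q1*a_0 = -6050725/329238; P2 = a_2 + q1*a_1 = 132702425/3950856.


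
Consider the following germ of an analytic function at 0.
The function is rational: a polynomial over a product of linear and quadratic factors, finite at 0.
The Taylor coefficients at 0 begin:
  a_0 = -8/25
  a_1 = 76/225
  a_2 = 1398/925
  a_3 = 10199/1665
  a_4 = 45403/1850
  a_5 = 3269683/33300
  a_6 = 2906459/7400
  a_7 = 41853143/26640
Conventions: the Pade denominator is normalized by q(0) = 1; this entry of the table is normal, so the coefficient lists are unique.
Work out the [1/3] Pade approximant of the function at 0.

The Pade approximant has numerator coefficients [-8/25, 899296528/544113675]; denominator coefficients [1, -19875195/4836566, 931799/2418283, 25158573/178952942].

Taylor coefficients needed (read off): a_0 = -8/25, a_1 = 76/225, a_2 = 1398/925, a_3 = 10199/1665, a_4 = 45403/1850.
Write the denominator as Q(μ) = 1 + q1*μ + q2*μ^2 + q3*μ^3. Requiring Q*f - P = O(μ^5) with deg P <= 1 kills the coefficients of μ^2..μ^4 in Q*f:
  μ^2: a_2 + q1*a_1 + q2*a_0 = 0, i.e. 1398/925 + (76/225)*q1 + (-8/25)*q2 = 0.
  μ^3: a_3 + q1*a_2 + q2*a_1 + q3*a_0 = 0, i.e. 10199/1665 + (1398/925)*q1 + (76/225)*q2 + (-8/25)*q3 = 0.
  μ^4: a_4 + q1*a_3 + q2*a_2 + q3*a_1 = 0, i.e. 45403/1850 + (10199/1665)*q1 + (1398/925)*q2 + (76/225)*q3 = 0.
Solving this linear system: q1 = -19875195/4836566, q2 = 931799/2418283, q3 = 25158573/178952942.
The numerator is Q*f truncated at degree 1: P0 = a_0 = -8/25; P1 = a_1 + q1*a_0 = 899296528/544113675.


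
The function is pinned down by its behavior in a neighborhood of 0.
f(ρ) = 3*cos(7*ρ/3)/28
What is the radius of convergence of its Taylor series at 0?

The radius of convergence is infinite.

The factor cos(7*ρ/3) is entire and contributes no finite singular point.
The polynomial part has no poles.
No finite singular points: the Taylor series at 0 converges everywhere.


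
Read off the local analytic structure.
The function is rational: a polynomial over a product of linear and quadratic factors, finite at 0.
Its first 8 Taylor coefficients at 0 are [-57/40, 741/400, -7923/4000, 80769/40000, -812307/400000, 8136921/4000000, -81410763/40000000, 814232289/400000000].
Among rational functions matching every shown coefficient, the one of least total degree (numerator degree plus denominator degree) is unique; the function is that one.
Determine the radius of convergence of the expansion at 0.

The radius of convergence is 1.

No rational of total degree below 2 reproduces all 8 coefficients; solving the [0/2] Pade equations on them gives f(j) = -19/(4*(j + 1)*(j + 10/3)), whose expansion matches every shown term.
Denominator factor (j + 10/3): pole of order 1 at -10/3, modulus 10/3.
Denominator factor (j + 1): pole of order 1 at -1, modulus 1.
The radius of convergence is the smallest modulus among the singular points: 1.


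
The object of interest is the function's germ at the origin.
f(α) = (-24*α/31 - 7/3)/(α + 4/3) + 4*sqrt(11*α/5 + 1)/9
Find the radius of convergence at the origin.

Denominator factor (α + 4/3): pole of order 1 at -4/3, modulus 4/3.
Branch term (4/9)*sqrt(1 - α/(-5/11)): its argument vanishes at α = -5/11, a square-root branch point, modulus 5/11.
The radius of convergence is the smallest modulus among the singular points: 5/11.

The radius of convergence is 5/11.


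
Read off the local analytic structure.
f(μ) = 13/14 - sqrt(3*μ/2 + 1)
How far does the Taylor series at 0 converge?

Branch term (-1)*sqrt(1 - μ/(-2/3)): its argument vanishes at μ = -2/3, a square-root branch point, modulus 2/3.
The radius of convergence is the smallest modulus among the singular points: 2/3.

The radius of convergence is 2/3.


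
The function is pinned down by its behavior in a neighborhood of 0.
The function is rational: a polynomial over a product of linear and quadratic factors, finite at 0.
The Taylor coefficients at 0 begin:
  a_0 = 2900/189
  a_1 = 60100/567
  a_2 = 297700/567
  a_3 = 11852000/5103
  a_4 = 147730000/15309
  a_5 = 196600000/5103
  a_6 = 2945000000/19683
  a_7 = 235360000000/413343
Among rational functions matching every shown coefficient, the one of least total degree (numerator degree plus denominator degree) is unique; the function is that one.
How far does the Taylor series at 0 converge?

The radius of convergence is 3/10.

No rational of total degree below 4 reproduces all 8 coefficients; solving the [2/2] Pade equations on them gives f(z) = (-z**2 + z/3 + 29/21)/(z - 3/10)**2, whose expansion matches every shown term.
Denominator factor (z - 3/10)^2: pole of order 2 at 3/10, modulus 3/10.
The radius of convergence is the smallest modulus among the singular points: 3/10.


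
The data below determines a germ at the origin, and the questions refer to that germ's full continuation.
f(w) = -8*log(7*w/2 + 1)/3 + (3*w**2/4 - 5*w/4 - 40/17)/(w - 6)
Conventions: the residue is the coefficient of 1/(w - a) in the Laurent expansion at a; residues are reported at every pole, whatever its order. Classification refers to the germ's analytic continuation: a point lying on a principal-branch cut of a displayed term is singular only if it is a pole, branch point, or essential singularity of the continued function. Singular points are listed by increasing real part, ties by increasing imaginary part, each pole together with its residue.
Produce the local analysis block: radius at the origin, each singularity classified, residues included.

Denominator factor (w - 6): pole of order 1 at 6, modulus 6.
Branch term (-8/3)*log(1 - w/(-2/7)): its argument vanishes at w = -2/7, a logarithmic branch point, modulus 2/7.
The radius of convergence is the smallest modulus among the singular points: 2/7.
The branch term is analytic at 6 and contributes nothing to the residue; only the rational part matters.
At the order-1 pole 6 set g(w) = (w - (6))*(rational part) = 3*w**2/4 - 5*w/4 - 40/17.
Simple pole: residue = g(a) at a = 6, which is 583/34.
List the singular points by increasing real part (a conjugate pair: the negative imaginary part first).

Radius of convergence at 0: 2/7.
At -2/7: a logarithmic branch point.
At 6: a pole of order 1; residue 583/34.


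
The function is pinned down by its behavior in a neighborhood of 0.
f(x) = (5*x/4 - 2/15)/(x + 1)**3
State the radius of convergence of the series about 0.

Denominator factor (x + 1)^3: pole of order 3 at -1, modulus 1.
The radius of convergence is the smallest modulus among the singular points: 1.

The radius of convergence is 1.


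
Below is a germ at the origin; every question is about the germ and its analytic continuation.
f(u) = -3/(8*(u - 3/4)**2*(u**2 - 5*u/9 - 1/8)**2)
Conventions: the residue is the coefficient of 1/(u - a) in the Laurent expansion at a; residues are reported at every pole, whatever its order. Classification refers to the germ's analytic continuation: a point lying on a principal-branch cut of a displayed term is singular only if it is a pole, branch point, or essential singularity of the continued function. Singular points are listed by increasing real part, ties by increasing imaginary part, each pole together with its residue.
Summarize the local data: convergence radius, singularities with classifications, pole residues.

Radius of convergence at 0: -5/18 + (1/36)*sqrt(262).
At 5/18 - (1/36)*sqrt(262): a pole of order 2; residue -39168 + (41523768/17161)*sqrt(262).
At 5/18 + (1/36)*sqrt(262): a pole of order 2; residue -39168 - (41523768/17161)*sqrt(262).
At 3/4: a pole of order 2; residue 78336.


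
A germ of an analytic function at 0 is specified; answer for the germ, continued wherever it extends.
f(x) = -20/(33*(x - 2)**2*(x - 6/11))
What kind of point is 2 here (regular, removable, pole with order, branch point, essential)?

The point is a pole of order 2.

The denominator factor x - 2 vanishes at 2 and appears to the power 2; the numerator there equals -20/33, nonzero, and no other factor vanishes.
Hence a pole whose order is the multiplicity, 2.


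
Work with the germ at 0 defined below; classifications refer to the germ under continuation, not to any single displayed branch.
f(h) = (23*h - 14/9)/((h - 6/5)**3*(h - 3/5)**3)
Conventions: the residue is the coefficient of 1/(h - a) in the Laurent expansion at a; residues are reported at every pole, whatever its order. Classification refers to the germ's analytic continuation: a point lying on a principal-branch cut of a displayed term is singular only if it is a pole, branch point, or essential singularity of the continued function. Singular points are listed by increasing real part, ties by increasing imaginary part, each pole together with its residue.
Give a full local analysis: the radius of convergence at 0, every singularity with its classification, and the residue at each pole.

Denominator factor (h - 3/5)^3: pole of order 3 at 3/5, modulus 3/5.
Denominator factor (h - 6/5)^3: pole of order 3 at 6/5, modulus 6/5.
The radius of convergence is the smallest modulus among the singular points: 3/5.
At the order-3 pole 3/5 set g(h) = (h - (3/5))^3*f(h) = (23*h - 14/9)/(h - 6/5)**3.
Order-3 pole: residue = g''(a)/2; g''(3/5) = -2153750/729, so the residue is -1076875/729.
At the order-3 pole 6/5 set g(h) = (h - (6/5))^3*f(h) = (23*h - 14/9)/(h - 3/5)**3.
Order-3 pole: residue = g''(a)/2; g''(6/5) = 2153750/729, so the residue is 1076875/729.
List the singular points by increasing real part (a conjugate pair: the negative imaginary part first).

Radius of convergence at 0: 3/5.
At 3/5: a pole of order 3; residue -1076875/729.
At 6/5: a pole of order 3; residue 1076875/729.


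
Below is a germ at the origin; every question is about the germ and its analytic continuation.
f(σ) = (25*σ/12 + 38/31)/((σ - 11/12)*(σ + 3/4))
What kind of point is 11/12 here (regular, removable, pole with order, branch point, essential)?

The denominator factor σ - 11/12 vanishes at 11/12 and appears to the power 1; the numerator there equals 13997/4464, nonzero, and no other factor vanishes.
Hence a pole whose order is the multiplicity, 1.

The point is a pole of order 1.


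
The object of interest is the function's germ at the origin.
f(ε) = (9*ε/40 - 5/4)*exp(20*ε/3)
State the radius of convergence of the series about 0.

The radius of convergence is infinite.

The factor exp(20*ε/3) is entire and contributes no finite singular point.
The polynomial part has no poles.
No finite singular points: the Taylor series at 0 converges everywhere.


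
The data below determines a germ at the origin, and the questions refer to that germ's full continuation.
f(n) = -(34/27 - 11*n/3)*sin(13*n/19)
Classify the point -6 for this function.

There is no denominator, hence no pole anywhere.
The factor -sin(13*n/19) is entire.
So the germ continues analytically to -6.

The point is a regular point.


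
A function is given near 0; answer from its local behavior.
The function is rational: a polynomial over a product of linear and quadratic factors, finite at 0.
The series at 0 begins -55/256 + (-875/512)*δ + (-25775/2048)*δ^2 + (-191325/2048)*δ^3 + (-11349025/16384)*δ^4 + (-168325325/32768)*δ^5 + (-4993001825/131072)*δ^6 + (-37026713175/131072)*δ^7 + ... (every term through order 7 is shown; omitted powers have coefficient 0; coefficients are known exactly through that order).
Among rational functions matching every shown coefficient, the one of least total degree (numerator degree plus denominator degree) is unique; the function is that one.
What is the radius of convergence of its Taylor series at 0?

The radius of convergence is 6 - (2/5)*sqrt(215).

No rational of total degree below 4 reproduces all 8 coefficients; solving the [1/3] Pade equations on them gives f(δ) = (-δ/2 - 11/32)/((δ + 1)*(δ**2 - 12*δ + 8/5)), whose expansion matches every shown term.
Denominator factor (δ + 1): pole of order 1 at -1, modulus 1.
Denominator factor (δ**2 - 12*δ + 8/5): discriminant 688/5, real irrational roots 6 + (2/5)*sqrt(215) and 6 - (2/5)*sqrt(215); poles of order 1, moduli 6 + (2/5)*sqrt(215) and 6 - (2/5)*sqrt(215).
The radius of convergence is the smallest modulus among the singular points: 6 - (2/5)*sqrt(215).


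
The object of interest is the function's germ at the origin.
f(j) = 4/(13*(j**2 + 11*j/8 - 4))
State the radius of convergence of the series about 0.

The radius of convergence is -11/16 + (1/16)*sqrt(1145).

Denominator factor (j**2 + 11*j/8 - 4): discriminant 1145/64, real irrational roots -11/16 + (1/16)*sqrt(1145) and -11/16 - (1/16)*sqrt(1145); poles of order 1, moduli -11/16 + (1/16)*sqrt(1145) and 11/16 + (1/16)*sqrt(1145).
The radius of convergence is the smallest modulus among the singular points: -11/16 + (1/16)*sqrt(1145).


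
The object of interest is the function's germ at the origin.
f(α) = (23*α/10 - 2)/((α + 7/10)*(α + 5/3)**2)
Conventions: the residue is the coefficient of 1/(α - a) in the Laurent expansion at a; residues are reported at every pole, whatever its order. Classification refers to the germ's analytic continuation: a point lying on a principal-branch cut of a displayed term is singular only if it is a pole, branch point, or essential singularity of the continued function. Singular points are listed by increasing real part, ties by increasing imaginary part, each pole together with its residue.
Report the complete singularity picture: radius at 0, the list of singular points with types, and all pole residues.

Denominator factor (α + 5/3)^2: pole of order 2 at -5/3, modulus 5/3.
Denominator factor (α + 7/10): pole of order 1 at -7/10, modulus 7/10.
The radius of convergence is the smallest modulus among the singular points: 7/10.
At the order-2 pole -5/3 set g(α) = (α - (-5/3))^2*f(α) = (23*α/10 - 2)/(α + 7/10).
Order-2 pole: residue = g'(a); g'(-5/3) = 3249/841, so the residue is 3249/841.
At the order-1 pole -7/10 set g(α) = (α - (-7/10))*f(α) = (23*α/10 - 2)/(α + 5/3)**2.
Simple pole: residue = g(a) at a = -7/10, which is -3249/841.
List the singular points by increasing real part (a conjugate pair: the negative imaginary part first).

Radius of convergence at 0: 7/10.
At -5/3: a pole of order 2; residue 3249/841.
At -7/10: a pole of order 1; residue -3249/841.


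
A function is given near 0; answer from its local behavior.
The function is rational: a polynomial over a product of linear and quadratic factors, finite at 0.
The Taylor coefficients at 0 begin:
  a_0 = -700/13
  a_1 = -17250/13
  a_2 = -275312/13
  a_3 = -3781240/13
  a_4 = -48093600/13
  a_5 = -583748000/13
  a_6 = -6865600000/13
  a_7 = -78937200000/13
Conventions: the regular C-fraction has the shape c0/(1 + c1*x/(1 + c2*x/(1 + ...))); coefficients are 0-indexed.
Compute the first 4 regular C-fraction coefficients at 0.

Taylor coefficients (read off): a_0 = -700/13, a_1 = -17250/13, a_2 = -275312/13, a_3 = -3781240/13.
c0 = a_0 = -700/13. Peel one level at a time: if S = 1 + c*x/S' with S'(0) = 1, then c is the x-coefficient of S and S' = c*x/(S - 1).
S_1 = c0/f = 1 + (-345/14)*x + (1048441/4900)*x^2 + ...; c1 = -345/14.
S_2 = c1*x/(S_1 - 1) = 1 + (1048441/120750)*x + (2642576836/74390625)*x^2 + ...; c2 = 1048441/120750.
S_3 = c2*x/(S_2 - 1) = 1 + (-36996075704/9042803625)*x + ...; c3 = -36996075704/9042803625.

The regular C-fraction coefficients are [-700/13, -345/14, 1048441/120750, -36996075704/9042803625].


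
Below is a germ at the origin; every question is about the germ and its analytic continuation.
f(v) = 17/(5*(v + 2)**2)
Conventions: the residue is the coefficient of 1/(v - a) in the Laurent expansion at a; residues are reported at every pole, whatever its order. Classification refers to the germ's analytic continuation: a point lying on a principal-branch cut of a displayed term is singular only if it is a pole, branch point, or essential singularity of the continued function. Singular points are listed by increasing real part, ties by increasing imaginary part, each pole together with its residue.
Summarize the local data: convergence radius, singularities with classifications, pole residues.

Radius of convergence at 0: 2.
At -2: a pole of order 2; residue 0.

Denominator factor (v + 2)^2: pole of order 2 at -2, modulus 2.
The radius of convergence is the smallest modulus among the singular points: 2.
At the order-2 pole -2 set g(v) = (v - (-2))^2*f(v) = 17/5.
Order-2 pole: residue = g'(a); g'(-2) = 0, so the residue is 0.


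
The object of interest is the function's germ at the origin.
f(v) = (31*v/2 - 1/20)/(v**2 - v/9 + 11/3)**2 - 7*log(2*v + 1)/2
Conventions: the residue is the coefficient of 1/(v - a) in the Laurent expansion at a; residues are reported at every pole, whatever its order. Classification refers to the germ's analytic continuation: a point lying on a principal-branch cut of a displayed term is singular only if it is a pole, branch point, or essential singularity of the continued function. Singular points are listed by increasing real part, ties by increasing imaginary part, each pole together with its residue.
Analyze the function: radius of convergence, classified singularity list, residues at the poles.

Denominator factor (v**2 - v/9 + 11/3)^2: discriminant -1187/81, complex-conjugate roots (1/18) + ((1/18)*sqrt(1187))*i and (1/18) - ((1/18)*sqrt(1187))*i; poles of order 2, moduli (1/3)*sqrt(33) and (1/3)*sqrt(33).
Branch term (-7/2)*log(1 - v/(-1/2)): its argument vanishes at v = -1/2, a logarithmic branch point, modulus 1/2.
The radius of convergence is the smallest modulus among the singular points: 1/2.
The branch term is analytic at (1/18) - ((1/18)*sqrt(1187))*i and contributes nothing to the residue; only the rational part matters.
The factor v**2 - v/9 + 11/3 splits as (v - a)(v - a') with a = (1/18) - ((1/18)*sqrt(1187))*i, a' = (1/18) + ((1/18)*sqrt(1187))*i. At the order-2 pole a set g(v) = (v - a)^2*(rational part) = [31*v/2 - 1/20] / (v - a')^2.
Order-2 pole: residue = g'(a); g'((1/18) - ((1/18)*sqrt(1187))*i) = ((5913/7044845)*sqrt(1187))*i, so the residue is ((5913/7044845)*sqrt(1187))*i.
The branch term is analytic at (1/18) + ((1/18)*sqrt(1187))*i and contributes nothing to the residue; only the rational part matters.
The factor v**2 - v/9 + 11/3 splits as (v - a)(v - a') with a = (1/18) + ((1/18)*sqrt(1187))*i, a' = (1/18) - ((1/18)*sqrt(1187))*i. At the order-2 pole a set g(v) = (v - a)^2*(rational part) = [31*v/2 - 1/20] / (v - a')^2.
Order-2 pole: residue = g'(a); g'((1/18) + ((1/18)*sqrt(1187))*i) = -((5913/7044845)*sqrt(1187))*i, so the residue is -((5913/7044845)*sqrt(1187))*i.
List the singular points by increasing real part (a conjugate pair: the negative imaginary part first).

Radius of convergence at 0: 1/2.
At -1/2: a logarithmic branch point.
At (1/18) - ((1/18)*sqrt(1187))*i: a pole of order 2; residue ((5913/7044845)*sqrt(1187))*i.
At (1/18) + ((1/18)*sqrt(1187))*i: a pole of order 2; residue -((5913/7044845)*sqrt(1187))*i.


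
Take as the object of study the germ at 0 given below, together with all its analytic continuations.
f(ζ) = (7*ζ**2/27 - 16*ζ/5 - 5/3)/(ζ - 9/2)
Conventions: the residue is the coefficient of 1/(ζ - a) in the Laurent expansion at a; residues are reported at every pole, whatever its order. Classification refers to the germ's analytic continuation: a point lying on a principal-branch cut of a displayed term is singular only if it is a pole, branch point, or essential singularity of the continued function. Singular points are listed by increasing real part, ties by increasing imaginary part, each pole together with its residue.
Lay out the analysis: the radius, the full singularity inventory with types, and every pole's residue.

Radius of convergence at 0: 9/2.
At 9/2: a pole of order 1; residue -649/60.

Denominator factor (ζ - 9/2): pole of order 1 at 9/2, modulus 9/2.
The radius of convergence is the smallest modulus among the singular points: 9/2.
At the order-1 pole 9/2 set g(ζ) = (ζ - (9/2))*f(ζ) = 7*ζ**2/27 - 16*ζ/5 - 5/3.
Simple pole: residue = g(a) at a = 9/2, which is -649/60.


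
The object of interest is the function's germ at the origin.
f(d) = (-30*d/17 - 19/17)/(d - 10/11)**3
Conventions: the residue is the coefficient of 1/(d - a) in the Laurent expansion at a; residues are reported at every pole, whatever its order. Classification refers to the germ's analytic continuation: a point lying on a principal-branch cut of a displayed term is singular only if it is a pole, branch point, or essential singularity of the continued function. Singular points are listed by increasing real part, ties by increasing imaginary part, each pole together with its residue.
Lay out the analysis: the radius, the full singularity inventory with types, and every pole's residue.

Denominator factor (d - 10/11)^3: pole of order 3 at 10/11, modulus 10/11.
The radius of convergence is the smallest modulus among the singular points: 10/11.
At the order-3 pole 10/11 set g(d) = (d - (10/11))^3*f(d) = -30*d/17 - 19/17.
Order-3 pole: residue = g''(a)/2; g''(10/11) = 0, so the residue is 0.

Radius of convergence at 0: 10/11.
At 10/11: a pole of order 3; residue 0.


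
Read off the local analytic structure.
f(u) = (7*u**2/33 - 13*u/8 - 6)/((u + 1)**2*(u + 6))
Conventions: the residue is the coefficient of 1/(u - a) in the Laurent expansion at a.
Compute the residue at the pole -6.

The residue is 501/1100.

At the order-1 pole -6 set g(u) = (u - (-6))*f(u) = (7*u**2/33 - 13*u/8 - 6)/(u + 1)**2.
Simple pole: residue = g(a) at a = -6, which is 501/1100.


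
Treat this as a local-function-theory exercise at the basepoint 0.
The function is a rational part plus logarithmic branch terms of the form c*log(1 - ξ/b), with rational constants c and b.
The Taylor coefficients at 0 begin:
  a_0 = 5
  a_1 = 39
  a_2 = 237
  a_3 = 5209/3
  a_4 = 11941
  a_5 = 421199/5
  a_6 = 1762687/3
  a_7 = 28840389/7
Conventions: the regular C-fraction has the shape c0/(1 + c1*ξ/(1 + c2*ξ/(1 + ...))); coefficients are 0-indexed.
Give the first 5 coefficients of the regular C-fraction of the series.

The regular C-fraction coefficients are [5, -39/5, 112/65, 14435/3276, -2198417/727524].

Taylor coefficients (read off): a_0 = 5, a_1 = 39, a_2 = 237, a_3 = 5209/3, a_4 = 11941.
c0 = a_0 = 5. Peel one level at a time: if S = 1 + c*ξ/S' with S'(0) = 1, then c is the ξ-coefficient of S and S' = c*ξ/(S - 1).
S_1 = c0/f = 1 + (-39/5)*ξ + (336/25)*ξ^2 + ...; c1 = -39/5.
S_2 = c1*ξ/(S_1 - 1) = 1 + (112/65)*ξ + (-11548/1521)*ξ^2 + ...; c2 = 112/65.
S_3 = c2*ξ/(S_2 - 1) = 1 + (14435/3276)*ξ + (845545/63504)*ξ^2 + ...; c3 = 14435/3276.
S_4 = c3*ξ/(S_3 - 1) = 1 + (-2198417/727524)*ξ + ...; c4 = -2198417/727524.


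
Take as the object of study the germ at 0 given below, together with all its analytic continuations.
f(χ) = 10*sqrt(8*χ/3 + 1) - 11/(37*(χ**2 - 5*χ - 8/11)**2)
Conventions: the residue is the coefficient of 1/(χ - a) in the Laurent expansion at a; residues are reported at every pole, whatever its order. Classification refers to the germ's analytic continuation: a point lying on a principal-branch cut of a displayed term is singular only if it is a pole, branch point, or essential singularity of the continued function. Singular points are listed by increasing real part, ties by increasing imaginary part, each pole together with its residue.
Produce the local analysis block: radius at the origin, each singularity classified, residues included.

Denominator factor (χ**2 - 5*χ - 8/11)^2: discriminant 307/11, real irrational roots 5/2 + (1/22)*sqrt(3377) and 5/2 - (1/22)*sqrt(3377); poles of order 2, moduli 5/2 + (1/22)*sqrt(3377) and -5/2 + (1/22)*sqrt(3377).
Branch term (10)*sqrt(1 - χ/(-3/8)): its argument vanishes at χ = -3/8, a square-root branch point, modulus 3/8.
The radius of convergence is the smallest modulus among the singular points: -5/2 + (1/22)*sqrt(3377).
The branch term is analytic at 5/2 - (1/22)*sqrt(3377) and contributes nothing to the residue; only the rational part matters.
The factor χ**2 - 5*χ - 8/11 splits as (χ - a)(χ - a') with a = 5/2 - (1/22)*sqrt(3377), a' = 5/2 + (1/22)*sqrt(3377). At the order-2 pole a set g(χ) = (χ - a)^2*(rational part) = [-11/37] / (χ - a')^2.
Order-2 pole: residue = g'(a); g'(5/2 - (1/22)*sqrt(3377)) = -(242/3487213)*sqrt(3377), so the residue is -(242/3487213)*sqrt(3377).
The branch term is analytic at 5/2 + (1/22)*sqrt(3377) and contributes nothing to the residue; only the rational part matters.
The factor χ**2 - 5*χ - 8/11 splits as (χ - a)(χ - a') with a = 5/2 + (1/22)*sqrt(3377), a' = 5/2 - (1/22)*sqrt(3377). At the order-2 pole a set g(χ) = (χ - a)^2*(rational part) = [-11/37] / (χ - a')^2.
Order-2 pole: residue = g'(a); g'(5/2 + (1/22)*sqrt(3377)) = (242/3487213)*sqrt(3377), so the residue is (242/3487213)*sqrt(3377).
List the singular points by increasing real part (a conjugate pair: the negative imaginary part first).

Radius of convergence at 0: -5/2 + (1/22)*sqrt(3377).
At -3/8: an algebraic (square-root) branch point.
At 5/2 - (1/22)*sqrt(3377): a pole of order 2; residue -(242/3487213)*sqrt(3377).
At 5/2 + (1/22)*sqrt(3377): a pole of order 2; residue (242/3487213)*sqrt(3377).


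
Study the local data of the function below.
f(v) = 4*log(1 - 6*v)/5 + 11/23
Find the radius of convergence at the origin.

The radius of convergence is 1/6.

Branch term (4/5)*log(1 - v/(1/6)): its argument vanishes at v = 1/6, a logarithmic branch point, modulus 1/6.
The radius of convergence is the smallest modulus among the singular points: 1/6.


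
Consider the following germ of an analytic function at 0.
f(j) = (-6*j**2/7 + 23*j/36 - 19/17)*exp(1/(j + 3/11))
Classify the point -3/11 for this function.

The point is an essential singularity.

The exponent 1/(j - (-3/11)) has a pole at -3/11, so exp(1/(j - (-3/11))) takes every nonzero value near it: an essential singularity (not a pole of any order).


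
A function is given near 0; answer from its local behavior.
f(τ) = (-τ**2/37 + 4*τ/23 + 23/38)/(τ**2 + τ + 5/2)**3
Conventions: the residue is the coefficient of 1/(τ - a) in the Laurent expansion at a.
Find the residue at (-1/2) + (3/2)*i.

The residue is -(15887/1309689)*i.

The factor τ**2 + τ + 5/2 splits as (τ - a)(τ - a') with a = (-1/2) + (3/2)*i, a' = (-1/2) - (3/2)*i. At the order-3 pole a set g(τ) = (τ - a)^3*f(τ) = [-τ**2/37 + 4*τ/23 + 23/38] / (τ - a')^3.
Order-3 pole: residue = g''(a)/2; g''((-1/2) + (3/2)*i) = -(31774/1309689)*i, so the residue is -(15887/1309689)*i.


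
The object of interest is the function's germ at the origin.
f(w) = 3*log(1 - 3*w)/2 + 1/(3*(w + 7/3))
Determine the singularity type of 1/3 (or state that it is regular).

The point is a logarithmic branch point.

The term (3/2)*log(1 - w/(1/3)) has argument 1 - 1/3/(1/3) = 0 at 1/3: a logarithmic (infinitely-sheeted) branch point; the remaining terms are analytic or single-valued there.


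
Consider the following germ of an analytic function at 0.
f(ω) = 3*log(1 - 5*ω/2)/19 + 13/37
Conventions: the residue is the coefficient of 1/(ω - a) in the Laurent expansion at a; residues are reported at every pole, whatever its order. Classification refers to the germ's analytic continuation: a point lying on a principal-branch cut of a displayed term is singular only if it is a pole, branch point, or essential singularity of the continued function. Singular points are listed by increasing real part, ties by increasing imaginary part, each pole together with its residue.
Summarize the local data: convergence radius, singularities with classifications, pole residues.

Branch term (3/19)*log(1 - ω/(2/5)): its argument vanishes at ω = 2/5, a logarithmic branch point, modulus 2/5.
The radius of convergence is the smallest modulus among the singular points: 2/5.

Radius of convergence at 0: 2/5.
At 2/5: a logarithmic branch point.


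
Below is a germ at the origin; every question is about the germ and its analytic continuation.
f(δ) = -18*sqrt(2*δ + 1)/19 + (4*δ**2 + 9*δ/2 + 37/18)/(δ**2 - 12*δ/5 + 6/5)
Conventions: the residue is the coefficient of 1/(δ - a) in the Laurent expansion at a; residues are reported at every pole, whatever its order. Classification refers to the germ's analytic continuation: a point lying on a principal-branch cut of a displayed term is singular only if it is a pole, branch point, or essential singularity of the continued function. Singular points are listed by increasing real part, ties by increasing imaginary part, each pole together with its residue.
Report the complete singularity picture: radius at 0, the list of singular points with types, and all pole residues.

Denominator factor (δ**2 - 12*δ/5 + 6/5): discriminant 24/25, real irrational roots 6/5 + (1/5)*sqrt(6) and 6/5 - (1/5)*sqrt(6); poles of order 1, moduli 6/5 + (1/5)*sqrt(6) and 6/5 - (1/5)*sqrt(6).
Branch term (-18/19)*sqrt(1 - δ/(-1/2)): its argument vanishes at δ = -1/2, a square-root branch point, modulus 1/2.
The radius of convergence is the smallest modulus among the singular points: 1/2.
The branch term is analytic at 6/5 - (1/5)*sqrt(6) and contributes nothing to the residue; only the rational part matters.
The factor δ**2 - 12*δ/5 + 6/5 splits as (δ - a)(δ - a') with a = 6/5 - (1/5)*sqrt(6), a' = 6/5 + (1/5)*sqrt(6). At the order-1 pole a set g(δ) = (δ - a)*(rational part) = [4*δ**2 + 9*δ/2 + 37/18] / (δ - a').
Simple pole: residue = g(a) at a = 6/5 - (1/5)*sqrt(6), which is 141/20 - (6379/1080)*sqrt(6).
The branch term is analytic at 6/5 + (1/5)*sqrt(6) and contributes nothing to the residue; only the rational part matters.
The factor δ**2 - 12*δ/5 + 6/5 splits as (δ - a)(δ - a') with a = 6/5 + (1/5)*sqrt(6), a' = 6/5 - (1/5)*sqrt(6). At the order-1 pole a set g(δ) = (δ - a)*(rational part) = [4*δ**2 + 9*δ/2 + 37/18] / (δ - a').
Simple pole: residue = g(a) at a = 6/5 + (1/5)*sqrt(6), which is 141/20 + (6379/1080)*sqrt(6).
List the singular points by increasing real part (a conjugate pair: the negative imaginary part first).

Radius of convergence at 0: 1/2.
At -1/2: an algebraic (square-root) branch point.
At 6/5 - (1/5)*sqrt(6): a pole of order 1; residue 141/20 - (6379/1080)*sqrt(6).
At 6/5 + (1/5)*sqrt(6): a pole of order 1; residue 141/20 + (6379/1080)*sqrt(6).


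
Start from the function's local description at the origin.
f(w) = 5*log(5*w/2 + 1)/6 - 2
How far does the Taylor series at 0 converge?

Branch term (5/6)*log(1 - w/(-2/5)): its argument vanishes at w = -2/5, a logarithmic branch point, modulus 2/5.
The radius of convergence is the smallest modulus among the singular points: 2/5.

The radius of convergence is 2/5.


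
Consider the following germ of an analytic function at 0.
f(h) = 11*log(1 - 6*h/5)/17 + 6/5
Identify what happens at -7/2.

The point is a regular point.

There is no denominator, hence no pole anywhere.
Branch term log(1 - h/(5/6)): argument at -7/2 is 26/5, nonzero, so -7/2 is not its branch point (a point on a principal cut is still regular for the continued germ).
So the germ continues analytically to -7/2.


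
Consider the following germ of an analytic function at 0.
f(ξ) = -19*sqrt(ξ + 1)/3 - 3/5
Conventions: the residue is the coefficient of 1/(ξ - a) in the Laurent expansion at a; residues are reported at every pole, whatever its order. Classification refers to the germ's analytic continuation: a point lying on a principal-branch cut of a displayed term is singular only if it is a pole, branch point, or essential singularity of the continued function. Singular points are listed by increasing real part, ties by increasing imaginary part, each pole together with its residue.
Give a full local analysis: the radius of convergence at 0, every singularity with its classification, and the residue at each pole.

Radius of convergence at 0: 1.
At -1: an algebraic (square-root) branch point.

Branch term (-19/3)*sqrt(1 - ξ/(-1)): its argument vanishes at ξ = -1, a square-root branch point, modulus 1.
The radius of convergence is the smallest modulus among the singular points: 1.


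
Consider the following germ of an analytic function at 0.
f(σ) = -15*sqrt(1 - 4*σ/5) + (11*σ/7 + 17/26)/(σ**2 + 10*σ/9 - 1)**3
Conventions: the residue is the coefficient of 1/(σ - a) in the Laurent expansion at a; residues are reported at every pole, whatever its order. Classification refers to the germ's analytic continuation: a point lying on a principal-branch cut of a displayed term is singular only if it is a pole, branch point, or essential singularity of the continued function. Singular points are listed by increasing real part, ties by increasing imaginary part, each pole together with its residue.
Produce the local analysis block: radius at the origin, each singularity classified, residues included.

Radius of convergence at 0: -5/9 + (1/9)*sqrt(106).
At -5/9 - (1/9)*sqrt(106): a pole of order 3; residue (7066197/3468238592)*sqrt(106).
At -5/9 + (1/9)*sqrt(106): a pole of order 3; residue -(7066197/3468238592)*sqrt(106).
At 5/4: an algebraic (square-root) branch point.

Denominator factor (σ**2 + 10*σ/9 - 1)^3: discriminant 424/81, real irrational roots -5/9 + (1/9)*sqrt(106) and -5/9 - (1/9)*sqrt(106); poles of order 3, moduli -5/9 + (1/9)*sqrt(106) and 5/9 + (1/9)*sqrt(106).
Branch term (-15)*sqrt(1 - σ/(5/4)): its argument vanishes at σ = 5/4, a square-root branch point, modulus 5/4.
The radius of convergence is the smallest modulus among the singular points: -5/9 + (1/9)*sqrt(106).
The branch term is analytic at -5/9 - (1/9)*sqrt(106) and contributes nothing to the residue; only the rational part matters.
The factor σ**2 + 10*σ/9 - 1 splits as (σ - a)(σ - a') with a = -5/9 - (1/9)*sqrt(106), a' = -5/9 + (1/9)*sqrt(106). At the order-3 pole a set g(σ) = (σ - a)^3*(rational part) = [11*σ/7 + 17/26] / (σ - a')^3.
Order-3 pole: residue = g''(a)/2; g''(-5/9 - (1/9)*sqrt(106)) = (7066197/1734119296)*sqrt(106), so the residue is (7066197/3468238592)*sqrt(106).
The branch term is analytic at -5/9 + (1/9)*sqrt(106) and contributes nothing to the residue; only the rational part matters.
The factor σ**2 + 10*σ/9 - 1 splits as (σ - a)(σ - a') with a = -5/9 + (1/9)*sqrt(106), a' = -5/9 - (1/9)*sqrt(106). At the order-3 pole a set g(σ) = (σ - a)^3*(rational part) = [11*σ/7 + 17/26] / (σ - a')^3.
Order-3 pole: residue = g''(a)/2; g''(-5/9 + (1/9)*sqrt(106)) = -(7066197/1734119296)*sqrt(106), so the residue is -(7066197/3468238592)*sqrt(106).
List the singular points by increasing real part (a conjugate pair: the negative imaginary part first).


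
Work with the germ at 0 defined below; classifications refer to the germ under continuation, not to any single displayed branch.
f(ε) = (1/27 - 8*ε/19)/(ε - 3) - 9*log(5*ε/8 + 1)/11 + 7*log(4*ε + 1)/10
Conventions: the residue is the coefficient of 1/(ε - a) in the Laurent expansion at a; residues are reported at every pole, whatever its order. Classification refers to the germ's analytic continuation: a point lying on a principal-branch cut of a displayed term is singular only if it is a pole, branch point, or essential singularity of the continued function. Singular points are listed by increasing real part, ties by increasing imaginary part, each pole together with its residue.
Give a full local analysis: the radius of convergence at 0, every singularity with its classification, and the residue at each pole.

Radius of convergence at 0: 1/4.
At -8/5: a logarithmic branch point.
At -1/4: a logarithmic branch point.
At 3: a pole of order 1; residue -629/513.

Denominator factor (ε - 3): pole of order 1 at 3, modulus 3.
Branch term (-9/11)*log(1 - ε/(-8/5)): its argument vanishes at ε = -8/5, a logarithmic branch point, modulus 8/5.
Branch term (7/10)*log(1 - ε/(-1/4)): its argument vanishes at ε = -1/4, a logarithmic branch point, modulus 1/4.
The radius of convergence is the smallest modulus among the singular points: 1/4.
The branch terms are analytic at 3 and contribute nothing to the residue; only the rational part matters.
At the order-1 pole 3 set g(ε) = (ε - (3))*(rational part) = 1/27 - 8*ε/19.
Simple pole: residue = g(a) at a = 3, which is -629/513.
List the singular points by increasing real part (a conjugate pair: the negative imaginary part first).


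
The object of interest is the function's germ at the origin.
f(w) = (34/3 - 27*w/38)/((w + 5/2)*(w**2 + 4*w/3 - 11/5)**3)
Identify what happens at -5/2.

The point is a pole of order 1.

The denominator factor w + 5/2 vanishes at -5/2 and appears to the power 1; the numerator there equals 2989/228, nonzero, and no other factor vanishes.
Hence a pole whose order is the multiplicity, 1.


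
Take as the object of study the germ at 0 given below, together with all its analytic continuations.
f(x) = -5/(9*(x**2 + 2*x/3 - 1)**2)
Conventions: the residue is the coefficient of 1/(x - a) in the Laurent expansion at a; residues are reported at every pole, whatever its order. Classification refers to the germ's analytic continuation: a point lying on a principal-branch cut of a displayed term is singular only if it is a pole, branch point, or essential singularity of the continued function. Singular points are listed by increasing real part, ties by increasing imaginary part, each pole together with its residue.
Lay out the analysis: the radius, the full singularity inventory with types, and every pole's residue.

Denominator factor (x**2 + 2*x/3 - 1)^2: discriminant 40/9, real irrational roots -1/3 + (1/3)*sqrt(10) and -1/3 - (1/3)*sqrt(10); poles of order 2, moduli -1/3 + (1/3)*sqrt(10) and 1/3 + (1/3)*sqrt(10).
The radius of convergence is the smallest modulus among the singular points: -1/3 + (1/3)*sqrt(10).
The factor x**2 + 2*x/3 - 1 splits as (x - a)(x - a') with a = -1/3 - (1/3)*sqrt(10), a' = -1/3 + (1/3)*sqrt(10). At the order-2 pole a set g(x) = (x - a)^2*f(x) = [-5/9] / (x - a')^2.
Order-2 pole: residue = g'(a); g'(-1/3 - (1/3)*sqrt(10)) = -(3/80)*sqrt(10), so the residue is -(3/80)*sqrt(10).
The factor x**2 + 2*x/3 - 1 splits as (x - a)(x - a') with a = -1/3 + (1/3)*sqrt(10), a' = -1/3 - (1/3)*sqrt(10). At the order-2 pole a set g(x) = (x - a)^2*f(x) = [-5/9] / (x - a')^2.
Order-2 pole: residue = g'(a); g'(-1/3 + (1/3)*sqrt(10)) = (3/80)*sqrt(10), so the residue is (3/80)*sqrt(10).
List the singular points by increasing real part (a conjugate pair: the negative imaginary part first).

Radius of convergence at 0: -1/3 + (1/3)*sqrt(10).
At -1/3 - (1/3)*sqrt(10): a pole of order 2; residue -(3/80)*sqrt(10).
At -1/3 + (1/3)*sqrt(10): a pole of order 2; residue (3/80)*sqrt(10).
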